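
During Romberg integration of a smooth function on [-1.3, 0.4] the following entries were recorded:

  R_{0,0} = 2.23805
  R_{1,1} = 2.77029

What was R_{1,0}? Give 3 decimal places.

2.637

From R_{1,1} = (4·R_{1,0} − R_{0,0})/3, solve for R_{1,0}:
4·R_{1,0} = 3·2.77029 + 2.23805 = 10.54892
R_{1,0} = 2.63723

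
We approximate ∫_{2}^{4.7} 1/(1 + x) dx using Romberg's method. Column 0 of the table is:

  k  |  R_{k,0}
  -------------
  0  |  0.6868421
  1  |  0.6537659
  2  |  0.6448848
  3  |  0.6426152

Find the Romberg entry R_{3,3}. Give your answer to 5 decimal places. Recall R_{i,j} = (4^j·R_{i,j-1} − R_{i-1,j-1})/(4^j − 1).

Richardson extrapolation on the trapezoidal column (denominator 4−1=3):
R_{1,1} = 0.6537659 + (0.6537659 − 0.6868421)/3 = 0.6427405
R_{2,1} = 0.6448848 + (0.6448848 − 0.6537659)/3 = 0.6419244
R_{3,1} = 0.6426152 + (0.6426152 − 0.6448848)/3 = 0.6418587
R_{2,2} = (16·0.6419244 − 0.6427405) / 15 = 0.6418700
R_{3,2} = (16·0.6418587 − 0.6419244) / 15 = 0.6418543
R_{3,3} = (64·0.6418543 − 0.6418700) / 63 = 0.6418541

0.64185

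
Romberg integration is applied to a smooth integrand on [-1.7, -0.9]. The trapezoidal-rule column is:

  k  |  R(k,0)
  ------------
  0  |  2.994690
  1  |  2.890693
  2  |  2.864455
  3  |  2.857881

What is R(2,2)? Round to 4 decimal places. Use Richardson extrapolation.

2.8557

R(1,1) = 2.890693 + (2.890693 − 2.994690)/3 = 2.856027
R(2,1) = 2.864455 + (2.864455 − 2.890693)/3 = 2.855709
R(2,2) = (16·2.855709 − 2.856027) / 15 = 2.855688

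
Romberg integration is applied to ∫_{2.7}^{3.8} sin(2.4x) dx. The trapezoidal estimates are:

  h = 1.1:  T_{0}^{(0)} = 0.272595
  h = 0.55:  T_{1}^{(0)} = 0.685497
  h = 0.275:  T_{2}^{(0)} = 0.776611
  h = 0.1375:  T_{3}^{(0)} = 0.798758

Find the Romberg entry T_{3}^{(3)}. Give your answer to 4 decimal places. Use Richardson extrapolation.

T_{1}^{(1)} = 0.685497 + (0.685497 − 0.272595)/3 = 0.823131
T_{2}^{(1)} = 0.776611 + (0.776611 − 0.685497)/3 = 0.806982
T_{3}^{(1)} = (4·0.798758 − 0.776611) / 3 = 0.806140
T_{2}^{(2)} = 0.806982 + (0.806982 − 0.823131)/15 = 0.805905
T_{3}^{(2)} = 0.806140 + (0.806140 − 0.806982)/15 = 0.806084
T_{3}^{(3)} = (64·0.806084 − 0.805905) / 63 = 0.806087

0.8061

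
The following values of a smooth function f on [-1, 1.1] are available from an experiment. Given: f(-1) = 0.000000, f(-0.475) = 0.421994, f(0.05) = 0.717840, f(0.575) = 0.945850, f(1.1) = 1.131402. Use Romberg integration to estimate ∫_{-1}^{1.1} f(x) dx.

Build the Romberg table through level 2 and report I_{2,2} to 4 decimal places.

I_{0,0} (trapezoid, 1 panel, h=2.1000): 1.187972
I_{1,0} (trapezoid, 2 panels, h=1.0500): 1.347718
I_{2,0} (trapezoid, 4 panels, h=0.5250): 1.391977
I_{1,1} = 1.347718 + (1.347718 − 1.187972)/3 = 1.400967
I_{2,1} = 1.391977 + (1.391977 − 1.347718)/3 = 1.406730
I_{2,2} = 1.406730 + (1.406730 − 1.400967)/15 = 1.407114

1.4071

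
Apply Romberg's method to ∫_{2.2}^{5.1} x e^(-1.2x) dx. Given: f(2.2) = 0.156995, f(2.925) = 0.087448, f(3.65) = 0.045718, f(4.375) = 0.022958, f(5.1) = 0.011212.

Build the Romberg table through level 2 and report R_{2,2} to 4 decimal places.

0.1695

R_{0,0} (trapezoid, 1 panel, h=2.9000): 0.243900
R_{1,0} (trapezoid, 2 panels, h=1.4500): 0.188241
R_{2,0} (trapezoid, 4 panels, h=0.7250): 0.174165
R_{1,1} = 0.188241 + (0.188241 − 0.243900)/3 = 0.169688
R_{2,1} = 0.174165 + (0.174165 − 0.188241)/3 = 0.169473
R_{2,2} = 0.169473 + (0.169473 − 0.169688)/15 = 0.169459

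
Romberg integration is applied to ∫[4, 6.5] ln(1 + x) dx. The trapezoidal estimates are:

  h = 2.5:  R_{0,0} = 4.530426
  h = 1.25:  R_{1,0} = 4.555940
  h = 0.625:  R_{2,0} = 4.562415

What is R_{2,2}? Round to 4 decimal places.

Richardson extrapolation on the trapezoidal column (denominator 4−1=3):
R_{1,1} = (4·4.555940 − 4.530426) / 3 = 4.564445
R_{2,1} = (4·4.562415 − 4.555940) / 3 = 4.564573
R_{2,2} = (16·4.564573 − 4.564445) / 15 = 4.564582
(Column j=1 coincides with Simpson's rule on the same nodes.)

4.5646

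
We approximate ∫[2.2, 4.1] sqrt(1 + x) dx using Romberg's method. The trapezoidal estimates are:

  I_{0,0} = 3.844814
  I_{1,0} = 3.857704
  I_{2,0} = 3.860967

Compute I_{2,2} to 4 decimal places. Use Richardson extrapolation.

I_{1,1} = (4·3.857704 − 3.844814) / 3 = 3.862001
I_{2,1} = 3.860967 + (3.860967 − 3.857704)/3 = 3.862055
I_{2,2} = 3.862055 + (3.862055 − 3.862001)/15 = 3.862059
(Column j=1 coincides with Simpson's rule on the same nodes.)

3.8621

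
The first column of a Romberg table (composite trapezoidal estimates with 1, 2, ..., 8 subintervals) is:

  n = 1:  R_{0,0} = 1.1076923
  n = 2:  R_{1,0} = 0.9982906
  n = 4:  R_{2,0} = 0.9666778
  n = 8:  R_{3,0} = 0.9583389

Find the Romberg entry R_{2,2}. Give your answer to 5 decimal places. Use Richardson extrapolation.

0.95576

R_{1,1} = (4·0.9982906 − 1.1076923) / 3 = 0.9618234
R_{2,1} = (4·0.9666778 − 0.9982906) / 3 = 0.9561402
R_{2,2} = 0.9561402 + (0.9561402 − 0.9618234)/15 = 0.9557613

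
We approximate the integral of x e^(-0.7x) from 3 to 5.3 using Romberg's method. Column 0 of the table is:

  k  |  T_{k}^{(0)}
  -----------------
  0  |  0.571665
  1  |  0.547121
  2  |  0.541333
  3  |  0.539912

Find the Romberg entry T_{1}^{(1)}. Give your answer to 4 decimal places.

Richardson extrapolation on the trapezoidal column (denominator 4−1=3):
T_{1}^{(1)} = 0.547121 + (0.547121 − 0.571665)/3 = 0.538940
(Column j=1 coincides with Simpson's rule on the same nodes.)

0.5389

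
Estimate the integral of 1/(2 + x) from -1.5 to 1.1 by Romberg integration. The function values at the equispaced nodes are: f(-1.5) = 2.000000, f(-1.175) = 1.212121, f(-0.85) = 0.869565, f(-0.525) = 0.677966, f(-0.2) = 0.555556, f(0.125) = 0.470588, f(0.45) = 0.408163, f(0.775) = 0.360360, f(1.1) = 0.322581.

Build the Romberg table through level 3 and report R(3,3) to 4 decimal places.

R(0,0) (trapezoid, 1 panel, h=2.6000): 3.019355
R(1,0) (trapezoid, 2 panels, h=1.3000): 2.231900
R(2,0) (trapezoid, 4 panels, h=0.6500): 1.946473
R(3,0) (trapezoid, 8 panels, h=0.3250): 1.857573
R(1,1) = 2.231900 + (2.231900 − 3.019355)/3 = 1.969415
R(2,1) = 1.946473 + (1.946473 − 2.231900)/3 = 1.851331
R(3,1) = 1.857573 + (1.857573 − 1.946473)/3 = 1.827940
R(2,2) = 1.851331 + (1.851331 − 1.969415)/15 = 1.843459
R(3,2) = 1.827940 + (1.827940 − 1.851331)/15 = 1.826381
R(3,3) = 1.826381 + (1.826381 − 1.843459)/63 = 1.826110

1.8261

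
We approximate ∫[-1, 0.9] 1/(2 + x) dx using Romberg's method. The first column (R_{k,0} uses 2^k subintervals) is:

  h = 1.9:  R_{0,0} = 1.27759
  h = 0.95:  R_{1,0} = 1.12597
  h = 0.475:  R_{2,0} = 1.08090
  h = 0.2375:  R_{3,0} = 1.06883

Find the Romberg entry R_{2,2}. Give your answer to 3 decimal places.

1.065

R_{1,1} = (4·1.12597 − 1.27759) / 3 = 1.07543
R_{2,1} = 1.08090 + (1.08090 − 1.12597)/3 = 1.06588
R_{2,2} = (16·1.06588 − 1.07543) / 15 = 1.06524
(Column j=1 coincides with Simpson's rule on the same nodes.)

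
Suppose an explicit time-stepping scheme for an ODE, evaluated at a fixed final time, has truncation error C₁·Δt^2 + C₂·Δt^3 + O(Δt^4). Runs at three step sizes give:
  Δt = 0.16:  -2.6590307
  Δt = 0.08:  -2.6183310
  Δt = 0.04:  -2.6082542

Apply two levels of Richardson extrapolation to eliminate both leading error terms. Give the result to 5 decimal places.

First eliminate the Δt^2 term (factor 2^2 = 4):
  B₁ = (4·(-2.6183310) − (-2.6590307))/3 = -2.6047644
  B₂ = (4·(-2.6082542) − (-2.6183310))/3 = -2.6048953
Then eliminate the Δt^3 term (factor 2^3 = 8):
  (8·(-2.6048953) − (-2.6047644))/7 = -2.6049140

-2.60491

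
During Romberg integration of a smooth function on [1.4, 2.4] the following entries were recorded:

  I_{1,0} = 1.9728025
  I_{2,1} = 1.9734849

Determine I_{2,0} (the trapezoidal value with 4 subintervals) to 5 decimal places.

From I_{2,1} = (4·I_{2,0} − I_{1,0})/3, solve for I_{2,0}:
4·I_{2,0} = 3·1.9734849 + 1.9728025 = 7.8932572
I_{2,0} = 1.9733143

1.97331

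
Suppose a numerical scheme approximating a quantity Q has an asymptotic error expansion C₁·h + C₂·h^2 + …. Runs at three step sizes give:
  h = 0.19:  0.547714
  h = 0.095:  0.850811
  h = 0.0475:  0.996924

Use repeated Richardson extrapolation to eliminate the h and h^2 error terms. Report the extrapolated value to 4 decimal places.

1.1394

First eliminate the h term (factor 2^1 = 2):
  B₁ = (2·0.850811 − 0.547714)/1 = 1.153908
  B₂ = (2·0.996924 − 0.850811)/1 = 1.143037
Then eliminate the h^2 term (factor 2^2 = 4):
  (4·1.143037 − 1.153908)/3 = 1.139413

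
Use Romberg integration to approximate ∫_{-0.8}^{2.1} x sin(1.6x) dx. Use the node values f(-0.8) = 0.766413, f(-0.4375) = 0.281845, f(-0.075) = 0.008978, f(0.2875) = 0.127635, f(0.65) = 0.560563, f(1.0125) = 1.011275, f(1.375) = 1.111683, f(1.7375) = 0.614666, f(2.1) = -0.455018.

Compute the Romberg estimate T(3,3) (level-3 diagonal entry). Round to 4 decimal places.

1.4274

T(0,0) (trapezoid, 1 panel, h=2.9000): 0.451523
T(1,0) (trapezoid, 2 panels, h=1.4500): 1.038578
T(2,0) (trapezoid, 4 panels, h=0.7250): 1.331768
T(3,0) (trapezoid, 8 panels, h=0.3625): 1.403724
T(1,1) = 1.038578 + (1.038578 − 0.451523)/3 = 1.234263
T(2,1) = 1.331768 + (1.331768 − 1.038578)/3 = 1.429498
T(3,1) = 1.403724 + (1.403724 − 1.331768)/3 = 1.427709
T(2,2) = 1.429498 + (1.429498 − 1.234263)/15 = 1.442514
T(3,2) = 1.427709 + (1.427709 − 1.429498)/15 = 1.427590
T(3,3) = 1.427590 + (1.427590 − 1.442514)/63 = 1.427353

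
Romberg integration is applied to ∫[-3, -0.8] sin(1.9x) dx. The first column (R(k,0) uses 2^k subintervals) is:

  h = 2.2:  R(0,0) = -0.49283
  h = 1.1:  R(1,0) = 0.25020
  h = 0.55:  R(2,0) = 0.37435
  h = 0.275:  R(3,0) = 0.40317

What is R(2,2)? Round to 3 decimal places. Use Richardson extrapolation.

0.410

R(1,1) = (4·0.25020 − (-0.49283)) / 3 = 0.49788
R(2,1) = (4·0.37435 − 0.25020) / 3 = 0.41573
R(2,2) = 0.41573 + (0.41573 − 0.49788)/15 = 0.41025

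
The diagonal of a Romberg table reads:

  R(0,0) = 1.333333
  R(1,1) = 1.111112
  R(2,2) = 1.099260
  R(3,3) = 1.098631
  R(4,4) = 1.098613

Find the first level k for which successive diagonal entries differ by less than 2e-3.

|R(1,1) − R(0,0)| = 0.222221 ≥ 2e-3
|R(2,2) − R(1,1)| = 0.011852 ≥ 2e-3
|R(3,3) − R(2,2)| = 0.000629 < 2e-3

k = 3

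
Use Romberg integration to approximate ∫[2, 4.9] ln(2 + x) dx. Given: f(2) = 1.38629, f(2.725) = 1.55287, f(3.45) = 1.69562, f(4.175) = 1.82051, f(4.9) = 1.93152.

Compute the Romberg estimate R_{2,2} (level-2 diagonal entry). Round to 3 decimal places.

4.882

R_{0,0} (trapezoid, 1 panel, h=2.9000): 4.81082
R_{1,0} (trapezoid, 2 panels, h=1.4500): 4.86406
R_{2,0} (trapezoid, 4 panels, h=0.7250): 4.87773
R_{1,1} = 4.86406 + (4.86406 − 4.81082)/3 = 4.88181
R_{2,1} = 4.87773 + (4.87773 − 4.86406)/3 = 4.88229
R_{2,2} = 4.88229 + (4.88229 − 4.88181)/15 = 4.88232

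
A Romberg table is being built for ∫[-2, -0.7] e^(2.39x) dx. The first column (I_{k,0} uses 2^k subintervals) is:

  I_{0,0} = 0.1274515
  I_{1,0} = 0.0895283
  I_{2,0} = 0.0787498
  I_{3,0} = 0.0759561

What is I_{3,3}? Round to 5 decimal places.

0.07502

Richardson extrapolation on the trapezoidal column (denominator 4−1=3):
I_{1,1} = 0.0895283 + (0.0895283 − 0.1274515)/3 = 0.0768872
I_{2,1} = 0.0787498 + (0.0787498 − 0.0895283)/3 = 0.0751570
I_{3,1} = (4·0.0759561 − 0.0787498) / 3 = 0.0750249
I_{2,2} = 0.0751570 + (0.0751570 − 0.0768872)/15 = 0.0750417
I_{3,2} = 0.0750249 + (0.0750249 − 0.0751570)/15 = 0.0750161
I_{3,3} = 0.0750161 + (0.0750161 − 0.0750417)/63 = 0.0750157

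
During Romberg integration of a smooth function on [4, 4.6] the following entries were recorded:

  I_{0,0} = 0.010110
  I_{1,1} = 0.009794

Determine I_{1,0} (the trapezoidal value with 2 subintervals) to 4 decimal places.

0.0099

From I_{1,1} = (4·I_{1,0} − I_{0,0})/3, solve for I_{1,0}:
4·I_{1,0} = 3·0.009794 + 0.010110 = 0.039492
I_{1,0} = 0.009873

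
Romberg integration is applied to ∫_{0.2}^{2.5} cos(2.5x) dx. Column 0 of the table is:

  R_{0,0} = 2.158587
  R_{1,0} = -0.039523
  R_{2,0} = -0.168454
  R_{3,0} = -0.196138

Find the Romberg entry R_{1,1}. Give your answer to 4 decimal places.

Richardson extrapolation on the trapezoidal column (denominator 4−1=3):
R_{1,1} = -0.039523 + (-0.039523 − 2.158587)/3 = -0.772226

-0.7722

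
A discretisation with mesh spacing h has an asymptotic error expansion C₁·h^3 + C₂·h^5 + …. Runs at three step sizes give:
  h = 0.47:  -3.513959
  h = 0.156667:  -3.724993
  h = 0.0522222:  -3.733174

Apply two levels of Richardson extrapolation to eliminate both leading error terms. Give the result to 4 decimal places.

First eliminate the h^3 term (factor 3^3 = 27):
  B₁ = (27·(-3.724993) − (-3.513959))/26 = -3.733110
  B₂ = (27·(-3.733174) − (-3.724993))/26 = -3.733489
Then eliminate the h^5 term (factor 3^5 = 243):
  (243·(-3.733489) − (-3.733110))/242 = -3.733491

-3.7335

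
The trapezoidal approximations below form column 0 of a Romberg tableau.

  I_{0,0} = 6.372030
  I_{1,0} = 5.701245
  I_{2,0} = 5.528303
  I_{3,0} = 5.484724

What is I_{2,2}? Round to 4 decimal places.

5.4702

Richardson extrapolation on the trapezoidal column (denominator 4−1=3):
I_{1,1} = 5.701245 + (5.701245 − 6.372030)/3 = 5.477650
I_{2,1} = 5.528303 + (5.528303 − 5.701245)/3 = 5.470656
I_{2,2} = (16·5.470656 − 5.477650) / 15 = 5.470190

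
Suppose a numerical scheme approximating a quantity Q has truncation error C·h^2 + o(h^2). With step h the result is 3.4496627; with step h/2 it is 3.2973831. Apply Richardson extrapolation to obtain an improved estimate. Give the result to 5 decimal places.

The leading error scales as h^2; refining by a factor of 2 reduces it by 2^2 = 4.
Extrapolated value = (4·A(h/2) − A(h)) / (4 − 1)
= (4·3.2973831 − 3.4496627) / 3
= 9.7398697 / 3 = 3.2466232

3.24662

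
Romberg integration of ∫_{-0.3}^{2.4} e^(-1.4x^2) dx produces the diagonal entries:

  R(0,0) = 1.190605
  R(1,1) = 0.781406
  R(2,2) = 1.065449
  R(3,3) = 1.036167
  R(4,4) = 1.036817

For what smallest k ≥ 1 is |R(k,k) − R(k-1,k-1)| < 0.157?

|R(1,1) − R(0,0)| = 0.409199 ≥ 0.157
|R(2,2) − R(1,1)| = 0.284043 ≥ 0.157
|R(3,3) − R(2,2)| = 0.029282 < 0.157

k = 3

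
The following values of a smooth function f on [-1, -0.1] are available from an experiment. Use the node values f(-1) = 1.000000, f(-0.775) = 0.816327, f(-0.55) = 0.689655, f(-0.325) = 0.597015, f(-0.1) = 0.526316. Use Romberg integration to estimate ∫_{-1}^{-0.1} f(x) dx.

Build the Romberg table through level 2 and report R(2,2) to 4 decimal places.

R(0,0) (trapezoid, 1 panel, h=0.9000): 0.686842
R(1,0) (trapezoid, 2 panels, h=0.4500): 0.653766
R(2,0) (trapezoid, 4 panels, h=0.2250): 0.644885
R(1,1) = 0.653766 + (0.653766 − 0.686842)/3 = 0.642741
R(2,1) = 0.644885 + (0.644885 − 0.653766)/3 = 0.641925
R(2,2) = 0.641925 + (0.641925 − 0.642741)/15 = 0.641871

0.6419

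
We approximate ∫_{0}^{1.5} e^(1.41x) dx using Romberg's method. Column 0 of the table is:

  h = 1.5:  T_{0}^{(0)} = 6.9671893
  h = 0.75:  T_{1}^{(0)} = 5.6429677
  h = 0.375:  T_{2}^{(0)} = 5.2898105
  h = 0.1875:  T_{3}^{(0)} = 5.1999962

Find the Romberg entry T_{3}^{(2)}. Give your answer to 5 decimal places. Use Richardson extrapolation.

5.16992

T_{2}^{(1)} = (4·5.2898105 − 5.6429677) / 3 = 5.1720914
T_{3}^{(1)} = (4·5.1999962 − 5.2898105) / 3 = 5.1700581
T_{3}^{(2)} = 5.1700581 + (5.1700581 − 5.1720914)/15 = 5.1699225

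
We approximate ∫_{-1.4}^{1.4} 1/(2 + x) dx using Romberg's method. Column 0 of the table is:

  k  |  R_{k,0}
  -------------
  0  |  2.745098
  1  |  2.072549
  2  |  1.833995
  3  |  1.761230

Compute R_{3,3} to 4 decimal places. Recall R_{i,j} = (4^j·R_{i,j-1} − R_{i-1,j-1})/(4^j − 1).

1.7356

Richardson extrapolation on the trapezoidal column (denominator 4−1=3):
R_{1,1} = (4·2.072549 − 2.745098) / 3 = 1.848366
R_{2,1} = (4·1.833995 − 2.072549) / 3 = 1.754477
R_{3,1} = (4·1.761230 − 1.833995) / 3 = 1.736975
R_{2,2} = 1.754477 + (1.754477 − 1.848366)/15 = 1.748218
R_{3,2} = (16·1.736975 − 1.754477) / 15 = 1.735808
R_{3,3} = 1.735808 + (1.735808 − 1.748218)/63 = 1.735611
(Column j=1 coincides with Simpson's rule on the same nodes.)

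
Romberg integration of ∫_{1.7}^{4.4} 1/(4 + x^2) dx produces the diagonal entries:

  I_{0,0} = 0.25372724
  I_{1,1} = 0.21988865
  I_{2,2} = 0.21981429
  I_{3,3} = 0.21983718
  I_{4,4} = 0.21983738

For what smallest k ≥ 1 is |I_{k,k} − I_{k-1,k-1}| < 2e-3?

|I_{1,1} − I_{0,0}| = 0.03383859 ≥ 2e-3
|I_{2,2} − I_{1,1}| = 0.00007436 < 2e-3

k = 2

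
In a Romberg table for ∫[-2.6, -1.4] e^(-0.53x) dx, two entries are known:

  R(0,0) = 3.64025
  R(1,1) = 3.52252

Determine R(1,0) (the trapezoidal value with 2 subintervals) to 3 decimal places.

3.552

From R(1,1) = (4·R(1,0) − R(0,0))/3, solve for R(1,0):
4·R(1,0) = 3·3.52252 + 3.64025 = 14.20781
R(1,0) = 3.55195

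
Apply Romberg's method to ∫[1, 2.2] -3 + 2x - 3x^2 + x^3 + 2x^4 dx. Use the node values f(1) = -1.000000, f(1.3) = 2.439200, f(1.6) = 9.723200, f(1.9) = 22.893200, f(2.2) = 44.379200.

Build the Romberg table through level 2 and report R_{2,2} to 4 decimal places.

R_{0,0} (trapezoid, 1 panel, h=1.2000): 26.027520
R_{1,0} (trapezoid, 2 panels, h=0.6000): 18.847680
R_{2,0} (trapezoid, 4 panels, h=0.3000): 17.023560
R_{1,1} = 18.847680 + (18.847680 − 26.027520)/3 = 16.454400
R_{2,1} = 17.023560 + (17.023560 − 18.847680)/3 = 16.415520
R_{2,2} = 16.415520 + (16.415520 − 16.454400)/15 = 16.412928

16.4129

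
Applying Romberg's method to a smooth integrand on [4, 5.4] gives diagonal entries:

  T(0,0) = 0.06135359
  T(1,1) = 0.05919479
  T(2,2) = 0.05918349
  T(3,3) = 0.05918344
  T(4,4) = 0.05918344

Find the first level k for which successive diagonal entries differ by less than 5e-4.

|T(1,1) − T(0,0)| = 0.00215880 ≥ 5e-4
|T(2,2) − T(1,1)| = 0.00001130 < 5e-4

k = 2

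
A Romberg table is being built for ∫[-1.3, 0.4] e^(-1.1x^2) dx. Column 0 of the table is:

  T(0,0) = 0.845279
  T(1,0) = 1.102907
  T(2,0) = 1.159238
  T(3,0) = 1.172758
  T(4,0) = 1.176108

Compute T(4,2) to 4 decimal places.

T(3,1) = 1.172758 + (1.172758 − 1.159238)/3 = 1.177265
T(4,1) = 1.176108 + (1.176108 − 1.172758)/3 = 1.177225
T(4,2) = 1.177225 + (1.177225 − 1.177265)/15 = 1.177222

1.1772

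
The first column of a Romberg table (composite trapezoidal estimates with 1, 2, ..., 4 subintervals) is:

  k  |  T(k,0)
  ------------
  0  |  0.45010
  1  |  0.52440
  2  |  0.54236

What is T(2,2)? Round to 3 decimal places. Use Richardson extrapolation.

Richardson extrapolation on the trapezoidal column (denominator 4−1=3):
T(1,1) = 0.52440 + (0.52440 − 0.45010)/3 = 0.54917
T(2,1) = 0.54236 + (0.54236 − 0.52440)/3 = 0.54835
T(2,2) = 0.54835 + (0.54835 − 0.54917)/15 = 0.54830
(Column j=1 coincides with Simpson's rule on the same nodes.)

0.548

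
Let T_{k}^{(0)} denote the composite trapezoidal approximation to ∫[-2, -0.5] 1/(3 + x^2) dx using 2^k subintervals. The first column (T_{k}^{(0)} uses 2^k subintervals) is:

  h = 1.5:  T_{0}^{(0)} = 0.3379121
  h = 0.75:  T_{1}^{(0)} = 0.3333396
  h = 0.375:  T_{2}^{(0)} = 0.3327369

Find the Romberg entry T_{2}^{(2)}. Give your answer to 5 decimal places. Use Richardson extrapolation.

Richardson extrapolation on the trapezoidal column (denominator 4−1=3):
T_{1}^{(1)} = 0.3333396 + (0.3333396 − 0.3379121)/3 = 0.3318154
T_{2}^{(1)} = 0.3327369 + (0.3327369 − 0.3333396)/3 = 0.3325360
T_{2}^{(2)} = 0.3325360 + (0.3325360 − 0.3318154)/15 = 0.3325840
(Column j=1 coincides with Simpson's rule on the same nodes.)

0.33258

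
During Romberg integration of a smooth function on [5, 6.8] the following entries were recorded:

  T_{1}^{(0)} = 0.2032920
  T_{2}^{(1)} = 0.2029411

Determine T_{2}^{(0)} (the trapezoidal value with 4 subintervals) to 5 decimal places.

0.20303

From T_{2}^{(1)} = (4·T_{2}^{(0)} − T_{1}^{(0)})/3, solve for T_{2}^{(0)}:
4·T_{2}^{(0)} = 3·0.2029411 + 0.2032920 = 0.8121153
T_{2}^{(0)} = 0.2030288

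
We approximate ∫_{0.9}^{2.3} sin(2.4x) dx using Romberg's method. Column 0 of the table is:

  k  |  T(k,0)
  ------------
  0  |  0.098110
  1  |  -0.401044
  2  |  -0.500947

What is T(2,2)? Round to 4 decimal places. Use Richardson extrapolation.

-0.5320

T(1,1) = -0.401044 + (-0.401044 − 0.098110)/3 = -0.567429
T(2,1) = -0.500947 + (-0.500947 − (-0.401044))/3 = -0.534248
T(2,2) = -0.534248 + (-0.534248 − (-0.567429))/15 = -0.532036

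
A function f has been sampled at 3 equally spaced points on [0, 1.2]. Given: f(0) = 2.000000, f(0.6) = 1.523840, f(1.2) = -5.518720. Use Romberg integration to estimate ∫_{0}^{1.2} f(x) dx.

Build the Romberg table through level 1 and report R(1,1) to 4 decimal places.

R(0,0) (trapezoid, 1 panel, h=1.2000): -2.111232
R(1,0) (trapezoid, 2 panels, h=0.6000): -0.141312
R(1,1) = -0.141312 + (-0.141312 − (-2.111232))/3 = 0.515328

0.5153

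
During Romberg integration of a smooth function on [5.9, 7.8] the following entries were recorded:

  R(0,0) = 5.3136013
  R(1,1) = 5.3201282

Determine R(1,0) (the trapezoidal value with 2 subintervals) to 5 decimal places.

5.31850

From R(1,1) = (4·R(1,0) − R(0,0))/3, solve for R(1,0):
4·R(1,0) = 3·5.3201282 + 5.3136013 = 21.2739859
R(1,0) = 5.3184965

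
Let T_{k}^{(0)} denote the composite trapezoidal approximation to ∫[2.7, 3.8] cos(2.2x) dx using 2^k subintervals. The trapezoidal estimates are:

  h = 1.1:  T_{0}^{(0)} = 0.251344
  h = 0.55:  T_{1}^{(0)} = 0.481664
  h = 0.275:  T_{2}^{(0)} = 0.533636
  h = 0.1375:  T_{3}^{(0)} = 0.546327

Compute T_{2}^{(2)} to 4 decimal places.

0.5505

Richardson extrapolation on the trapezoidal column (denominator 4−1=3):
T_{1}^{(1)} = (4·0.481664 − 0.251344) / 3 = 0.558437
T_{2}^{(1)} = 0.533636 + (0.533636 − 0.481664)/3 = 0.550960
T_{2}^{(2)} = 0.550960 + (0.550960 − 0.558437)/15 = 0.550462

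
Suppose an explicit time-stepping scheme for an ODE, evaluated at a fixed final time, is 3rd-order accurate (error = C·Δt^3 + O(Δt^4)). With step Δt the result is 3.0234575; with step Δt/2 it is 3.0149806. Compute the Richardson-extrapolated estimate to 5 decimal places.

Extrapolated value = (8·A(Δt/2) − A(Δt)) / (8 − 1)
= (8·3.0149806 − 3.0234575) / 7
= 21.0963873 / 7 = 3.0137696

3.01377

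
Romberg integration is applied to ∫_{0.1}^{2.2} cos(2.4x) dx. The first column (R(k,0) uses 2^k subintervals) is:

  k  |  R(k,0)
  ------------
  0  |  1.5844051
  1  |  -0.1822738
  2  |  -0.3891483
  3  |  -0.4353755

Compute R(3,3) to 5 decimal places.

-0.45050

Richardson extrapolation on the trapezoidal column (denominator 4−1=3):
R(1,1) = -0.1822738 + (-0.1822738 − 1.5844051)/3 = -0.7711668
R(2,1) = -0.3891483 + (-0.3891483 − (-0.1822738))/3 = -0.4581065
R(3,1) = -0.4353755 + (-0.4353755 − (-0.3891483))/3 = -0.4507846
R(2,2) = -0.4581065 + (-0.4581065 − (-0.7711668))/15 = -0.4372358
R(3,2) = -0.4507846 + (-0.4507846 − (-0.4581065))/15 = -0.4502965
R(3,3) = (64·(-0.4502965) − (-0.4372358)) / 63 = -0.4505038
(Column j=1 coincides with Simpson's rule on the same nodes.)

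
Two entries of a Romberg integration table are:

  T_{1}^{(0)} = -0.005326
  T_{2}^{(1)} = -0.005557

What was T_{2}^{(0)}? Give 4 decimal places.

-0.0055

From T_{2}^{(1)} = (4·T_{2}^{(0)} − T_{1}^{(0)})/3, solve for T_{2}^{(0)}:
4·T_{2}^{(0)} = 3·(-0.005557) + (-0.005326) = -0.021997
T_{2}^{(0)} = -0.005499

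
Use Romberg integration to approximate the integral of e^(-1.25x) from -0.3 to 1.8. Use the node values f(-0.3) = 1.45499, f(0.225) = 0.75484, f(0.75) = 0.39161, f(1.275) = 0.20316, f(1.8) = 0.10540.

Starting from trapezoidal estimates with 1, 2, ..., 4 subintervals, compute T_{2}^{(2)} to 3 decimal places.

1.080

T_{0}^{(0)} (trapezoid, 1 panel, h=2.1000): 1.63841
T_{1}^{(0)} (trapezoid, 2 panels, h=1.0500): 1.23040
T_{2}^{(0)} (trapezoid, 4 panels, h=0.5250): 1.11815
T_{1}^{(1)} = 1.23040 + (1.23040 − 1.63841)/3 = 1.09440
T_{2}^{(1)} = 1.11815 + (1.11815 − 1.23040)/3 = 1.08073
T_{2}^{(2)} = 1.08073 + (1.08073 − 1.09440)/15 = 1.07982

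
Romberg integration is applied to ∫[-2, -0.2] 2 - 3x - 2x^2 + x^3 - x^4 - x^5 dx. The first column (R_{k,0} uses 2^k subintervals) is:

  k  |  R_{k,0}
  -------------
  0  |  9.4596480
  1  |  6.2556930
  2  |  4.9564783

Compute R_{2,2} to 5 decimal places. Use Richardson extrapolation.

Richardson extrapolation on the trapezoidal column (denominator 4−1=3):
R_{1,1} = 6.2556930 + (6.2556930 − 9.4596480)/3 = 5.1877080
R_{2,1} = 4.9564783 + (4.9564783 − 6.2556930)/3 = 4.5234067
R_{2,2} = (16·4.5234067 − 5.1877080) / 15 = 4.4791199

4.47912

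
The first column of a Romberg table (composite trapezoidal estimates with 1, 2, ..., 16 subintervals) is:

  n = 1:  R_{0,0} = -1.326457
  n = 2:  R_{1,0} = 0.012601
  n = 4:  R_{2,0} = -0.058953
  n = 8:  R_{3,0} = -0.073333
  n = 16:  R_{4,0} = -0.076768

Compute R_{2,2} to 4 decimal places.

-0.1189

Richardson extrapolation on the trapezoidal column (denominator 4−1=3):
R_{1,1} = (4·0.012601 − (-1.326457)) / 3 = 0.458954
R_{2,1} = -0.058953 + (-0.058953 − 0.012601)/3 = -0.082804
R_{2,2} = (16·(-0.082804) − 0.458954) / 15 = -0.118921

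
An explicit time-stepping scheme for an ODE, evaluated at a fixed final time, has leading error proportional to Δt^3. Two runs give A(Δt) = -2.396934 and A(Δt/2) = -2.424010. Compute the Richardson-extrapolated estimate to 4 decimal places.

-2.4279

The leading error scales as Δt^3; refining by a factor of 2 reduces it by 2^3 = 8.
Extrapolated value = (8·A(Δt/2) − A(Δt)) / (8 − 1)
= (8·(-2.424010) − (-2.396934)) / 7
= -16.995146 / 7 = -2.427878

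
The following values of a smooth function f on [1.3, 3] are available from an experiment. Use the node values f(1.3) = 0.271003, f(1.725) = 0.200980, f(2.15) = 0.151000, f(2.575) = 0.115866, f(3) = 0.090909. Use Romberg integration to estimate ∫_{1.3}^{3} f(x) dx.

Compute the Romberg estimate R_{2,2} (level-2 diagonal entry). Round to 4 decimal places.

0.2736

R_{0,0} (trapezoid, 1 panel, h=1.7000): 0.307625
R_{1,0} (trapezoid, 2 panels, h=0.8500): 0.282163
R_{2,0} (trapezoid, 4 panels, h=0.4250): 0.275741
R_{1,1} = 0.282163 + (0.282163 − 0.307625)/3 = 0.273676
R_{2,1} = 0.275741 + (0.275741 − 0.282163)/3 = 0.273600
R_{2,2} = 0.273600 + (0.273600 − 0.273676)/15 = 0.273595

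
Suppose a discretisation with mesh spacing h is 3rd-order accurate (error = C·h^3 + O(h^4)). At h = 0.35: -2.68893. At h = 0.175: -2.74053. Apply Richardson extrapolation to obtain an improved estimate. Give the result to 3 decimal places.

-2.748

Extrapolated value = (8·A(h/2) − A(h)) / (8 − 1)
= (8·(-2.74053) − (-2.68893)) / 7
= -19.23531 / 7 = -2.74790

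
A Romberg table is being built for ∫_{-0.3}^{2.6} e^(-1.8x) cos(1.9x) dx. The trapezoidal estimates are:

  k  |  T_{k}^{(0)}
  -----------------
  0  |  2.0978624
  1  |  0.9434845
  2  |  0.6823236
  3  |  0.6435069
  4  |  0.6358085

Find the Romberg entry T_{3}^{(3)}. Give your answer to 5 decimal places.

T_{1}^{(1)} = 0.9434845 + (0.9434845 − 2.0978624)/3 = 0.5586919
T_{2}^{(1)} = (4·0.6823236 − 0.9434845) / 3 = 0.5952700
T_{3}^{(1)} = (4·0.6435069 − 0.6823236) / 3 = 0.6305680
T_{2}^{(2)} = 0.5952700 + (0.5952700 − 0.5586919)/15 = 0.5977085
T_{3}^{(2)} = 0.6305680 + (0.6305680 − 0.5952700)/15 = 0.6329212
T_{3}^{(3)} = 0.6329212 + (0.6329212 − 0.5977085)/63 = 0.6334801

0.63348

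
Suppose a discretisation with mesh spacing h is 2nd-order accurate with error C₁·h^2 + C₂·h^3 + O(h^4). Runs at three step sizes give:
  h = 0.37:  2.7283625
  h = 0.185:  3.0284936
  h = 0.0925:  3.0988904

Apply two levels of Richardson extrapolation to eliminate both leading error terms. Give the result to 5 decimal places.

3.12147

First eliminate the h^2 term (factor 2^2 = 4):
  B₁ = (4·3.0284936 − 2.7283625)/3 = 3.1285373
  B₂ = (4·3.0988904 − 3.0284936)/3 = 3.1223560
Then eliminate the h^3 term (factor 2^3 = 8):
  (8·3.1223560 − 3.1285373)/7 = 3.1214730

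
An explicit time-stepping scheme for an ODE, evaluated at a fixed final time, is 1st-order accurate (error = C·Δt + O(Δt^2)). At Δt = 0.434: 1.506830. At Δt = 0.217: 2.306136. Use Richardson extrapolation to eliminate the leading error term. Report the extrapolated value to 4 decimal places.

Extrapolated value = (2·A(Δt/2) − A(Δt)) / (2 − 1)
= (2·2.306136 − 1.506830) / 1
= 3.105442 / 1 = 3.105442

3.1054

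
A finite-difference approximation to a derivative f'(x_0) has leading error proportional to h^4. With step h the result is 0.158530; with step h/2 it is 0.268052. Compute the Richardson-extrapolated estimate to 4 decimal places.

The leading error scales as h^4; refining by a factor of 2 reduces it by 2^4 = 16.
Extrapolated value = (16·A(h/2) − A(h)) / (16 − 1)
= (16·0.268052 − 0.158530) / 15
= 4.130302 / 15 = 0.275353

0.2754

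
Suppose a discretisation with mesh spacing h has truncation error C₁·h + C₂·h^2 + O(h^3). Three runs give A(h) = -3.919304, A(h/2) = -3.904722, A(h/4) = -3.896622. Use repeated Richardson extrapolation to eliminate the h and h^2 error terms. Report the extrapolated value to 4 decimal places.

-3.8880

First eliminate the h term (factor 2^1 = 2):
  B₁ = (2·(-3.904722) − (-3.919304))/1 = -3.890140
  B₂ = (2·(-3.896622) − (-3.904722))/1 = -3.888522
Then eliminate the h^2 term (factor 2^2 = 4):
  (4·(-3.888522) − (-3.890140))/3 = -3.887983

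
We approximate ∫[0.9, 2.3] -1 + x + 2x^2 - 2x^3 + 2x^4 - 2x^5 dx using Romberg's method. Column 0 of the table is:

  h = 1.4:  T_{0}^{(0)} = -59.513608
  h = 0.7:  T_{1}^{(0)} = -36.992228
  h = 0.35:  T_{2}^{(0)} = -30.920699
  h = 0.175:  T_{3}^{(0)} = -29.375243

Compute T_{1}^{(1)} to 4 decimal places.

-29.4851

Richardson extrapolation on the trapezoidal column (denominator 4−1=3):
T_{1}^{(1)} = -36.992228 + (-36.992228 − (-59.513608))/3 = -29.485101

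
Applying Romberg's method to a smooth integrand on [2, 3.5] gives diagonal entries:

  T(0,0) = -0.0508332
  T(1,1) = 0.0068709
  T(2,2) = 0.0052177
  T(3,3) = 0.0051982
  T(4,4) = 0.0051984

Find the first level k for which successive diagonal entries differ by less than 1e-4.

k = 3

|T(1,1) − T(0,0)| = 0.0577041 ≥ 1e-4
|T(2,2) − T(1,1)| = 0.0016532 ≥ 1e-4
|T(3,3) − T(2,2)| = 0.0000195 < 1e-4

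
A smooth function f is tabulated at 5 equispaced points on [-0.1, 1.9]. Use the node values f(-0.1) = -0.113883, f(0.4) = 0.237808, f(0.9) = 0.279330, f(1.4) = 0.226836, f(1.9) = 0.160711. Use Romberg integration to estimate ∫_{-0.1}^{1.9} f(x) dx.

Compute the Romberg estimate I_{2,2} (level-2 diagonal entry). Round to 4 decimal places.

I_{0,0} (trapezoid, 1 panel, h=2.0000): 0.046828
I_{1,0} (trapezoid, 2 panels, h=1.0000): 0.302744
I_{2,0} (trapezoid, 4 panels, h=0.5000): 0.383694
I_{1,1} = 0.302744 + (0.302744 − 0.046828)/3 = 0.388049
I_{2,1} = 0.383694 + (0.383694 − 0.302744)/3 = 0.410677
I_{2,2} = 0.410677 + (0.410677 − 0.388049)/15 = 0.412186

0.4122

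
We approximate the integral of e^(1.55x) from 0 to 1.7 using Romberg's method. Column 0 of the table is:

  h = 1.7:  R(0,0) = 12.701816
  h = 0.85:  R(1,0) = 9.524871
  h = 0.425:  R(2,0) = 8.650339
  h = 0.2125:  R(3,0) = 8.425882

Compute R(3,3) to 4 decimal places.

8.3505

Richardson extrapolation on the trapezoidal column (denominator 4−1=3):
R(1,1) = 9.524871 + (9.524871 − 12.701816)/3 = 8.465889
R(2,1) = (4·8.650339 − 9.524871) / 3 = 8.358828
R(3,1) = 8.425882 + (8.425882 − 8.650339)/3 = 8.351063
R(2,2) = 8.358828 + (8.358828 − 8.465889)/15 = 8.351691
R(3,2) = (16·8.351063 − 8.358828) / 15 = 8.350545
R(3,3) = (64·8.350545 − 8.351691) / 63 = 8.350527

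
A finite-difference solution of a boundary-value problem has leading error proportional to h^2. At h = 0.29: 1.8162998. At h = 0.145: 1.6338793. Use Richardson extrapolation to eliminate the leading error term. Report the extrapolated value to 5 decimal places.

Extrapolated value = (4·A(h/2) − A(h)) / (4 − 1)
= (4·1.6338793 − 1.8162998) / 3
= 4.7192174 / 3 = 1.5730725

1.57307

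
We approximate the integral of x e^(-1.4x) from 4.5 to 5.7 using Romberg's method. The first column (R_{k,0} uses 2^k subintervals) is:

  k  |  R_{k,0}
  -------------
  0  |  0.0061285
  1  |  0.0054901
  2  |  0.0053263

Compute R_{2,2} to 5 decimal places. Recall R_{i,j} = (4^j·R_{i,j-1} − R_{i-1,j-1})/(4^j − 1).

0.00527

Richardson extrapolation on the trapezoidal column (denominator 4−1=3):
R_{1,1} = 0.0054901 + (0.0054901 − 0.0061285)/3 = 0.0052773
R_{2,1} = (4·0.0053263 − 0.0054901) / 3 = 0.0052717
R_{2,2} = 0.0052717 + (0.0052717 − 0.0052773)/15 = 0.0052713
(Column j=1 coincides with Simpson's rule on the same nodes.)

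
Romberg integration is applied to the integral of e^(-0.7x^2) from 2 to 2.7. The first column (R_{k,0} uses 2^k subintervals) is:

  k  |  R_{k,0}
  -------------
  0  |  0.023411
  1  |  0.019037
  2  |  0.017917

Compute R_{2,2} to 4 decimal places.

0.0175

Richardson extrapolation on the trapezoidal column (denominator 4−1=3):
R_{1,1} = (4·0.019037 − 0.023411) / 3 = 0.017579
R_{2,1} = 0.017917 + (0.017917 − 0.019037)/3 = 0.017544
R_{2,2} = (16·0.017544 − 0.017579) / 15 = 0.017542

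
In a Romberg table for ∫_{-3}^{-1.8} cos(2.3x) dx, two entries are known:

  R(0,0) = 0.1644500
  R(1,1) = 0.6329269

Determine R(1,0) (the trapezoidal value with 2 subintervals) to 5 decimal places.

0.51581

From R(1,1) = (4·R(1,0) − R(0,0))/3, solve for R(1,0):
4·R(1,0) = 3·0.6329269 + 0.1644500 = 2.0632307
R(1,0) = 0.5158077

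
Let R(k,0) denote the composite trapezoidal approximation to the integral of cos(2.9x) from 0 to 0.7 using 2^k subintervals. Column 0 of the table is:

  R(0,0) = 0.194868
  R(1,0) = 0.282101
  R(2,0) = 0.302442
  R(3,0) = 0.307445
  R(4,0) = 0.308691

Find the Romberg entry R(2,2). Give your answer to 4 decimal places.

Richardson extrapolation on the trapezoidal column (denominator 4−1=3):
R(1,1) = 0.282101 + (0.282101 − 0.194868)/3 = 0.311179
R(2,1) = 0.302442 + (0.302442 − 0.282101)/3 = 0.309222
R(2,2) = (16·0.309222 − 0.311179) / 15 = 0.309092

0.3091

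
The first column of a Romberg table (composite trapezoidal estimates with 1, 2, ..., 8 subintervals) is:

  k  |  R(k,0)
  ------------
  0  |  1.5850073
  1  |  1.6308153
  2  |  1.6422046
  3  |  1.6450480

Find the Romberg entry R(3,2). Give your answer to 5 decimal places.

1.64600

Richardson extrapolation on the trapezoidal column (denominator 4−1=3):
R(2,1) = 1.6422046 + (1.6422046 − 1.6308153)/3 = 1.6460010
R(3,1) = 1.6450480 + (1.6450480 − 1.6422046)/3 = 1.6459958
R(3,2) = (16·1.6459958 − 1.6460010) / 15 = 1.6459955
(Column j=1 coincides with Simpson's rule on the same nodes.)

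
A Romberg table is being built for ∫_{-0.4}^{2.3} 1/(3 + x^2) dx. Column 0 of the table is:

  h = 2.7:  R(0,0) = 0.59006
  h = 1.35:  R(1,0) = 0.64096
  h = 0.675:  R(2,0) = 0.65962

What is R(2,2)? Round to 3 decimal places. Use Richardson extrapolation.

0.666

R(1,1) = (4·0.64096 − 0.59006) / 3 = 0.65793
R(2,1) = (4·0.65962 − 0.64096) / 3 = 0.66584
R(2,2) = (16·0.66584 − 0.65793) / 15 = 0.66637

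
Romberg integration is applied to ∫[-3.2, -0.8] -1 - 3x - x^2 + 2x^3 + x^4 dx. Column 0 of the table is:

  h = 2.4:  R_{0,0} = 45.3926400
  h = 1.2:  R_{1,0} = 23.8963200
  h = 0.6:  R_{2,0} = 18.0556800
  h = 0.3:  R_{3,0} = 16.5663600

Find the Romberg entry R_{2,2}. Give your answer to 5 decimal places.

16.06733

R_{1,1} = 23.8963200 + (23.8963200 − 45.3926400)/3 = 16.7308800
R_{2,1} = 18.0556800 + (18.0556800 − 23.8963200)/3 = 16.1088000
R_{2,2} = 16.1088000 + (16.1088000 − 16.7308800)/15 = 16.0673280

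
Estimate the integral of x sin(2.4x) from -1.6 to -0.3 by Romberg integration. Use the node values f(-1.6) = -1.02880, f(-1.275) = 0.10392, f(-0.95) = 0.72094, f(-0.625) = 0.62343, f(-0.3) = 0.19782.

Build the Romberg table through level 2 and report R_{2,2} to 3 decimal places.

R_{0,0} (trapezoid, 1 panel, h=1.3000): -0.54014
R_{1,0} (trapezoid, 2 panels, h=0.6500): 0.19854
R_{2,0} (trapezoid, 4 panels, h=0.3250): 0.33566
R_{1,1} = 0.19854 + (0.19854 − (-0.54014))/3 = 0.44477
R_{2,1} = 0.33566 + (0.33566 − 0.19854)/3 = 0.38137
R_{2,2} = 0.38137 + (0.38137 − 0.44477)/15 = 0.37714

0.377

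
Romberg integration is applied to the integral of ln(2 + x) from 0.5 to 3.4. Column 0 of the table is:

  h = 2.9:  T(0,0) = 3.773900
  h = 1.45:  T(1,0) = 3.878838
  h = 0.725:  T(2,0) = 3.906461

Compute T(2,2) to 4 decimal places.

3.9158

T(1,1) = (4·3.878838 − 3.773900) / 3 = 3.913817
T(2,1) = 3.906461 + (3.906461 − 3.878838)/3 = 3.915669
T(2,2) = (16·3.915669 − 3.913817) / 15 = 3.915792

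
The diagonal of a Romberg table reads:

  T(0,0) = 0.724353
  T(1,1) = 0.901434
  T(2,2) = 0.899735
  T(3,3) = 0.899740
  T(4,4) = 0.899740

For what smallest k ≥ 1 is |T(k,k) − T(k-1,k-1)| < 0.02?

|T(1,1) − T(0,0)| = 0.177081 ≥ 0.02
|T(2,2) − T(1,1)| = 0.001699 < 0.02

k = 2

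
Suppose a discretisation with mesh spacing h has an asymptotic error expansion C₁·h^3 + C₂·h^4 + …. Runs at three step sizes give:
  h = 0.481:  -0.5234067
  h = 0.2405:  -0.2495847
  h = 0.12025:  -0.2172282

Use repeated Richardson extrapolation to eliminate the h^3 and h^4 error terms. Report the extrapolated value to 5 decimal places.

First eliminate the h^3 term (factor 2^3 = 8):
  B₁ = (8·(-0.2495847) − (-0.5234067))/7 = -0.2104673
  B₂ = (8·(-0.2172282) − (-0.2495847))/7 = -0.2126058
Then eliminate the h^4 term (factor 2^4 = 16):
  (16·(-0.2126058) − (-0.2104673))/15 = -0.2127484

-0.21275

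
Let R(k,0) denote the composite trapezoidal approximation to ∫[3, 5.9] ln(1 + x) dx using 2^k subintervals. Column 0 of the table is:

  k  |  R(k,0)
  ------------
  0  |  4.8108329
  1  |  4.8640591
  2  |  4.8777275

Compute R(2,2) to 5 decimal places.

4.88232

R(1,1) = 4.8640591 + (4.8640591 − 4.8108329)/3 = 4.8818012
R(2,1) = (4·4.8777275 − 4.8640591) / 3 = 4.8822836
R(2,2) = 4.8822836 + (4.8822836 − 4.8818012)/15 = 4.8823158
(Column j=1 coincides with Simpson's rule on the same nodes.)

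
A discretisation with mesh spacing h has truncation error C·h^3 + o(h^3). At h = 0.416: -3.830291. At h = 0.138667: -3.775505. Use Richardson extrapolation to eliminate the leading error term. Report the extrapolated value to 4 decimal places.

-3.7734

Extrapolated value = (27·A(h/3) − A(h)) / (27 − 1)
= (27·(-3.775505) − (-3.830291)) / 26
= -98.108344 / 26 = -3.773398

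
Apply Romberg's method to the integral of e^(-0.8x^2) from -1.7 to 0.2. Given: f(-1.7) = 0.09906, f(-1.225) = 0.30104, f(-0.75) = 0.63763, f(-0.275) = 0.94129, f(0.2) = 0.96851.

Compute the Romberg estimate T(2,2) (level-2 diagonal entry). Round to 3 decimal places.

1.159

T(0,0) (trapezoid, 1 panel, h=1.9000): 1.01419
T(1,0) (trapezoid, 2 panels, h=0.9500): 1.11284
T(2,0) (trapezoid, 4 panels, h=0.4750): 1.14653
T(1,1) = 1.11284 + (1.11284 − 1.01419)/3 = 1.14572
T(2,1) = 1.14653 + (1.14653 − 1.11284)/3 = 1.15776
T(2,2) = 1.15776 + (1.15776 − 1.14572)/15 = 1.15856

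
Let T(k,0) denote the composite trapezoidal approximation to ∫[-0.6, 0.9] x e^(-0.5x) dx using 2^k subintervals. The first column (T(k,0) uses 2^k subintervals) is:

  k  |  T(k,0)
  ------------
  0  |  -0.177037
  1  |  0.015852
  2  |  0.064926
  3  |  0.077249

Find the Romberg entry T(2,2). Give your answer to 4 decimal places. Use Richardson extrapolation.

T(1,1) = 0.015852 + (0.015852 − (-0.177037))/3 = 0.080148
T(2,1) = 0.064926 + (0.064926 − 0.015852)/3 = 0.081284
T(2,2) = 0.081284 + (0.081284 − 0.080148)/15 = 0.081360

0.0814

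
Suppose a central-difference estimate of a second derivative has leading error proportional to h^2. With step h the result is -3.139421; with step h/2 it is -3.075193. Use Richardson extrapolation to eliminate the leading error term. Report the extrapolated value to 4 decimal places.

-3.0538

Extrapolated value = (4·A(h/2) − A(h)) / (4 − 1)
= (4·(-3.075193) − (-3.139421)) / 3
= -9.161351 / 3 = -3.053784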